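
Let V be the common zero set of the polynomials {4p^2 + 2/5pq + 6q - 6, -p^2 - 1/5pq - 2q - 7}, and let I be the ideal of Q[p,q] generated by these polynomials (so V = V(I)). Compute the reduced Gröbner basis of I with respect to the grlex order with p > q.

G = {p^2 + q - 10, pq + 5q + 85, q^2 - 85p + 15q + 425}

f_1 = 4p^2 + 2/5pq + 6q - 6, LT = p^2.
f_2 = -p^2 - 1/5pq - 2q - 7, LT = p^2.

S(f_1,f_2): lcm = p^2. S = -1/10pq - 1/2q - 17/2.
  leading term pq: no divisor's leading term divides it; move -1/10pq to the remainder.
  leading term q: no divisor's leading term divides it; move -1/2q to the remainder.
  leading term 1: no divisor's leading term divides it; move -17/2 to the remainder.
  remainder -1/10pq - 1/2q - 17/2 ≠ 0; add g_3 = -1/10pq - 1/2q - 17/2 to the basis.

S(f_1,g_3): lcm = p^2q. S = 1/10pq^2 - 5pq + 3/2q^2 - 85p - 3/2q.
  leading term pq^2: subtract (-q)·g_3 from 1/10pq^2 - 5pq + 3/2q^2 - 85p - 3/2q → -5pq + q^2 - 85p - 10q
  leading term pq: subtract (50)·g_3 from -5pq + q^2 - 85p - 10q → q^2 - 85p + 15q + 425
  leading term q^2: no divisor's leading term divides it; move q^2 to the remainder.
  leading term p: no divisor's leading term divides it; move -85p to the remainder.
  leading term q: no divisor's leading term divides it; move 15q to the remainder.
  leading term 1: no divisor's leading term divides it; move 425 to the remainder.
  remainder q^2 - 85p + 15q + 425 ≠ 0; add g_4 = q^2 - 85p + 15q + 425 to the basis.

The other S-polynomials (S(f_2,g_3), S(f_1,g_4), S(f_2,g_4), S(g_3,g_4)) all reduce to 0 modulo the current basis, so we have a Gröbner basis.
Inter-reduce: drop elements whose leading term is divisible by another's, tail-reduce, and make monic.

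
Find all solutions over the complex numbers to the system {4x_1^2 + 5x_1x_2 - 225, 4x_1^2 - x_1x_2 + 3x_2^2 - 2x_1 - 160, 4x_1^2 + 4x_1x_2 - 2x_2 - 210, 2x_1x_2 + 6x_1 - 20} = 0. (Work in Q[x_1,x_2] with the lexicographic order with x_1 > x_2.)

{(-5, -5)}

Compute a lex Gröbner basis by Buchberger's algorithm.
f_1 = 4x_1^2 + 5x_1x_2 - 225, LT = x_1^2.
f_2 = 4x_1^2 - x_1x_2 - 2x_1 + 3x_2^2 - 160, LT = x_1^2.
f_3 = 4x_1^2 + 4x_1x_2 - 2x_2 - 210, LT = x_1^2.
f_4 = 2x_1x_2 + 6x_1 - 20, LT = x_1x_2.

S(f_1,f_2): lcm = x_1^2. S = 3/2x_1x_2 + 1/2x_1 - 3/4x_2^2 - 65/4.
  leading term x_1x_2: subtract (3/4)·f_4 from 3/2x_1x_2 + 1/2x_1 - 3/4x_2^2 - 65/4 → -4x_1 - 3/4x_2^2 - 5/4
  leading term x_1: no divisor's leading term divides it; move -4x_1 to the remainder.
  leading term x_2^2: no divisor's leading term divides it; move -3/4x_2^2 to the remainder.
  leading term 1: no divisor's leading term divides it; move -5/4 to the remainder.
  remainder -4x_1 - 3/4x_2^2 - 5/4 ≠ 0; add h_5 = -4x_1 - 3/4x_2^2 - 5/4 to the basis.

S(f_1,f_3): lcm = x_1^2. S = 1/4x_1x_2 + 1/2x_2 - 15/4.
  leading term x_1x_2: subtract (1/8)·f_4 from 1/4x_1x_2 + 1/2x_2 - 15/4 → -3/4x_1 + 1/2x_2 - 5/4
  leading term x_1: subtract (3/16)·h_5 from -3/4x_1 + 1/2x_2 - 5/4 → 9/64x_2^2 + 1/2x_2 - 65/64
  leading term x_2^2: no divisor's leading term divides it; move 9/64x_2^2 to the remainder.
  leading term x_2: no divisor's leading term divides it; move 1/2x_2 to the remainder.
  leading term 1: no divisor's leading term divides it; move -65/64 to the remainder.
  remainder 9/64x_2^2 + 1/2x_2 - 65/64 ≠ 0; add h_6 = 9/64x_2^2 + 1/2x_2 - 65/64 to the basis.

S(f_1,f_4): lcm = x_1^2x_2. S = -3x_1^2 + 5/4x_1x_2^2 + 10x_1 - 225/4x_2.
  leading term x_1^2: subtract (-3/4)·f_1 from -3x_1^2 + 5/4x_1x_2^2 + 10x_1 - 225/4x_2 → 5/4x_1x_2^2 + 15/4x_1x_2 + 10x_1 - 225/4x_2 - 675/4
  leading term x_1x_2^2: subtract (5/8x_2)·f_4 from 5/4x_1x_2^2 + 15/4x_1x_2 + 10x_1 - 225/4x_2 - 675/4 → 10x_1 - 175/4x_2 - 675/4
  leading term x_1: subtract (-5/2)·h_5 from 10x_1 - 175/4x_2 - 675/4 → -15/8x_2^2 - 175/4x_2 - 1375/8
  leading term x_2^2: subtract (-40/3)·h_6 from -15/8x_2^2 - 175/4x_2 - 1375/8 → -445/12x_2 - 2225/12
  leading term x_2: no divisor's leading term divides it; move -445/12x_2 to the remainder.
  leading term 1: no divisor's leading term divides it; move -2225/12 to the remainder.
  remainder -445/12x_2 - 2225/12 ≠ 0; add h_7 = -445/12x_2 - 2225/12 to the basis.

The other S-polynomials (S(f_2,f_3), S(f_2,f_4), S(f_3,f_4), S(f_1,h_5), S(f_2,h_5), S(f_3,h_5), S(f_4,h_5), S(f_1,h_6), S(f_2,h_6), S(f_3,h_6), S(f_4,h_6), S(h_5,h_6), S(f_1,h_7), S(f_2,h_7), S(f_3,h_7), S(f_4,h_7), S(h_5,h_7), S(h_6,h_7)) all reduce to 0 modulo the current basis, so we have a Gröbner basis.
Inter-reduce: drop elements whose leading term is divisible by another's, tail-reduce, and make monic.
Reduced Gröbner basis: {x_1 + 5, x_2 + 5}.

Elimination: the polynomial x_2 + 5 lies in the elimination ideal for x_2, so x_2 ∈ {-5}. For each such x_2, the remaining basis elements (now univariate) give the rest of the solution.
  x_2 = -5: the earlier basis element becomes x_1 + 5 = 0, giving x_1 = -5 — point (-5, -5).
Each listed point satisfies every original equation (direct substitution).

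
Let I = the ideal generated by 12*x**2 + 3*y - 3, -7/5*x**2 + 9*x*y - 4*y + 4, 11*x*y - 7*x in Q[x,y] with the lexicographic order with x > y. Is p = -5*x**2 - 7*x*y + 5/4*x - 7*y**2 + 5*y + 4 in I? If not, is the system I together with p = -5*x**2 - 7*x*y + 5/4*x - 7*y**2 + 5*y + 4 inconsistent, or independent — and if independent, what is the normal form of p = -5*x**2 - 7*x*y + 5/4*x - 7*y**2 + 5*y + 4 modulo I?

First compute the reduced Gröbner basis of I by Buchberger's algorithm.
f_1 = 12*x**2 + 3*y - 3, LT = x**2.
f_2 = -7/5*x**2 + 9*x*y - 4*y + 4, LT = x**2.
f_3 = 11*x*y - 7*x, LT = x*y.

S(f_1,f_2): lcm = x**2. S = 45/7*x*y - 73/28*y + 73/28.
  leading term x*y: subtract (45/77)·f_3 from 45/7*x*y - 73/28*y + 73/28 → 45/11*x - 73/28*y + 73/28
  leading term x: no divisor's leading term divides it; move 45/11*x to the remainder.
  leading term y: no divisor's leading term divides it; move -73/28*y to the remainder.
  leading term 1: no divisor's leading term divides it; move 73/28 to the remainder.
  remainder 45/11*x - 73/28*y + 73/28 ≠ 0; add h_4 = 45/11*x - 73/28*y + 73/28 to the basis.

S(f_1,f_3): lcm = x**2*y. S = 7/11*x**2 + 1/4*y**2 - 1/4*y.
  leading term x**2: subtract (7/132)·f_1 from 7/11*x**2 + 1/4*y**2 - 1/4*y → 1/4*y**2 - 9/22*y + 7/44
  leading term y**2: no divisor's leading term divides it; move 1/4*y**2 to the remainder.
  leading term y: no divisor's leading term divides it; move -9/22*y to the remainder.
  leading term 1: no divisor's leading term divides it; move 7/44 to the remainder.
  remainder 1/4*y**2 - 9/22*y + 7/44 ≠ 0; add h_5 = 1/4*y**2 - 9/22*y + 7/44 to the basis.

S(f_1,h_4): lcm = x**2. S = 803/1260*x*y - 803/1260*x + 1/4*y - 1/4.
  leading term x*y: subtract (73/1260)·f_3 from 803/1260*x*y - 803/1260*x + 1/4*y - 1/4 → -73/315*x + 1/4*y - 1/4
  leading term x: subtract (-803/14175)·h_4 from -73/315*x + 1/4*y - 1/4 → 20303/198450*y - 20303/198450
  leading term y: no divisor's leading term divides it; move 20303/198450*y to the remainder.
  leading term 1: no divisor's leading term divides it; move -20303/198450 to the remainder.
  remainder 20303/198450*y - 20303/198450 ≠ 0; add h_6 = 20303/198450*y - 20303/198450 to the basis.

The other S-polynomials (S(f_2,f_3), S(f_2,h_4), S(f_3,h_4), S(f_1,h_5), S(f_2,h_5), S(f_3,h_5), S(h_4,h_5), S(f_1,h_6), S(f_2,h_6), S(f_3,h_6), S(h_4,h_6), S(h_5,h_6)) all reduce to 0 modulo the current basis, so we have a Gröbner basis.
Inter-reduce: drop elements whose leading term is divisible by another's, tail-reduce, and make monic.
Reduced Gröbner basis: {x, y - 1}.
Label its elements g_1 = x, g_2 = y - 1.

Reduce p = -5*x**2 - 7*x*y + 5/4*x - 7*y**2 + 5*y + 4 modulo G:
  leading term x**2: subtract (-5*x)·g_1 from -5*x**2 - 7*x*y + 5/4*x - 7*y**2 + 5*y + 4 → -7*x*y + 5/4*x - 7*y**2 + 5*y + 4
  leading term x*y: subtract (-7*y)·g_1 from -7*x*y + 5/4*x - 7*y**2 + 5*y + 4 → 5/4*x - 7*y**2 + 5*y + 4
  leading term x: subtract (5/4)·g_1 from 5/4*x - 7*y**2 + 5*y + 4 → -7*y**2 + 5*y + 4
  leading term y**2: subtract (-7*y)·g_2 from -7*y**2 + 5*y + 4 → -2*y + 4
  leading term y: subtract (-2)·g_2 from -2*y + 4 → 2
  leading term 1: no divisor's leading term divides it; move 2 to the remainder.
  normal form = 2.
The normal form is nonzero, so p ∉ I. Since p minus its normal form lies in I, I + (p) = I + (r) where r = 2; decide whether this ideal is the whole ring.
Here r = 2 is a nonzero constant, hence a unit: 1 ∈ I + (p), the Gröbner basis of I + (p) is {1}, and the enlarged system has no common solution — adjoining p is inconsistent.

Adjoining -5*x**2 - 7*x*y + 5/4*x - 7*y**2 + 5*y + 4 makes the ideal the whole ring: the system is inconsistent.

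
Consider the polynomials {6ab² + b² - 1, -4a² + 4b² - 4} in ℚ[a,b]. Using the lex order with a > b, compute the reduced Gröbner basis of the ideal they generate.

Buchberger's algorithm terminates because the ascending chain of leading-term ideals stabilizes.

f_1 = 6ab² + b² - 1, LT = ab².
f_2 = -4a² + 4b² - 4, LT = a².

S(f_1,f_2): lcm = a²b². S = ⅙ab² - ⅙a + b⁴ - b².
  leading term ab²: subtract (1/36)·f_1 from ⅙ab² - ⅙a + b⁴ - b² → -⅙a + b⁴ - 37/36b² + 1/36
  leading term a: no divisor's leading term divides it; move -⅙a to the remainder.
  leading term b⁴: no divisor's leading term divides it; move b⁴ to the remainder.
  leading term b²: no divisor's leading term divides it; move -37/36b² to the remainder.
  leading term 1: no divisor's leading term divides it; move 1/36 to the remainder.
  remainder -⅙a + b⁴ - 37/36b² + 1/36 ≠ 0; add g_3 = -⅙a + b⁴ - 37/36b² + 1/36 to the basis.

S(f_1,g_3): lcm = ab². S = 6b⁶ - 37/6b⁴ + ⅓b² - ⅙.
  leading term b⁶: no divisor's leading term divides it; move 6b⁶ to the remainder.
  leading term b⁴: no divisor's leading term divides it; move -37/6b⁴ to the remainder.
  leading term b²: no divisor's leading term divides it; move ⅓b² to the remainder.
  leading term 1: no divisor's leading term divides it; move -⅙ to the remainder.
  remainder 6b⁶ - 37/6b⁴ + ⅓b² - ⅙ ≠ 0; add g_4 = 6b⁶ - 37/6b⁴ + ⅓b² - ⅙ to the basis.

S(f_2,g_3): lcm = a². S = 6ab⁴ - 37/6ab² + ⅙a - b² + 1.
  leading term ab⁴: subtract (b²)·f_1 from 6ab⁴ - 37/6ab² + ⅙a - b² + 1 → -37/6ab² + ⅙a - b⁴ + 1
  leading term ab²: subtract (-37/36)·f_1 from -37/6ab² + ⅙a - b⁴ + 1 → ⅙a - b⁴ + 37/36b² - 1/36
  leading term a: subtract (-1)·g_3 from ⅙a - b⁴ + 37/36b² - 1/36 → 0
  remainder 0.

S(f_1,g_4): lcm = ab⁶. S = 37/36ab⁴ - 1/18ab² + 1/36a + ⅙b⁶ - ⅙b⁴.
  leading term ab⁴: subtract (37/216b²)·f_1 from 37/36ab⁴ - 1/18ab² + 1/36a + ⅙b⁶ - ⅙b⁴ → -1/18ab² + 1/36a + ⅙b⁶ - 73/216b⁴ + 37/216b²
  leading term ab²: subtract (-1/108)·f_1 from -1/18ab² + 1/36a + ⅙b⁶ - 73/216b⁴ + 37/216b² → 1/36a + ⅙b⁶ - 73/216b⁴ + 13/72b² - 1/108
  leading term a: subtract (-⅙)·g_3 from 1/36a + ⅙b⁶ - 73/216b⁴ + 13/72b² - 1/108 → ⅙b⁶ - 37/216b⁴ + 1/108b² - 1/216
  leading term b⁶: subtract (1/36)·g_4 from ⅙b⁶ - 37/216b⁴ + 1/108b² - 1/216 → 0
  remainder 0.

S(f_2,g_4): leading monomials are coprime, so the S-polynomial reduces to 0 (Buchberger's first criterion).
S(g_3,g_4): leading monomials are coprime, so the S-polynomial reduces to 0 (Buchberger's first criterion).
Every S-polynomial of the final basis reduces to 0, so we have a Gröbner basis.
Inter-reduce: drop elements whose leading term is divisible by another's, tail-reduce, and make monic.

G = {a - 6b⁴ + 37/6b² - ⅙, b⁶ - 37/36b⁴ + 1/18b² - 1/36}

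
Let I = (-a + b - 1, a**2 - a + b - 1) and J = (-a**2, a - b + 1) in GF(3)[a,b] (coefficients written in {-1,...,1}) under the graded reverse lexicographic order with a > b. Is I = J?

For a fixed monomial order, each ideal has a unique reduced Gröbner basis; comparing bases decides equality.
Buchberger on the first generating set:
f_1 = -a + b - 1, LT = a.
f_2 = a**2 - a + b - 1, LT = a**2.

S(f_1,f_2): lcm = a**2. S = -a*b - a - b + 1.
  reduce S modulo (f_1, f_2):
  remainder -b**2 - b - 1 ≠ 0; add g_3 = -b**2 - b - 1 to the basis.

The other S-polynomials (S(f_1,g_3), S(f_2,g_3)) all reduce to 0 modulo the current basis, so we have a Gröbner basis.
Inter-reduce: drop elements whose leading term is divisible by another's, tail-reduce, and make monic.
Reduced Gröbner basis: {b**2 + b + 1, a - b + 1}.

Buchberger on the second generating set:
h_1 = -a**2, LT = a**2.
h_2 = a - b + 1, LT = a.

S(h_1,h_2): lcm = a**2. S = a*b - a.
  reduce S modulo (h_1, h_2):
  remainder b**2 + b + 1 ≠ 0; add k_3 = b**2 + b + 1 to the basis.

The other S-polynomials (S(h_1,k_3), S(h_2,k_3)) all reduce to 0 modulo the current basis, so we have a Gröbner basis.
Inter-reduce: drop elements whose leading term is divisible by another's, tail-reduce, and make monic.
Reduced Gröbner basis: {b**2 + b + 1, a - b + 1}.

Same reduced basis, so the two generating sets span the same ideal.

Yes, the ideals are equal.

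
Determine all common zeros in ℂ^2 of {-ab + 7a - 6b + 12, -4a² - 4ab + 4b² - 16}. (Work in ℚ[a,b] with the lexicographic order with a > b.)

{(0, 2), (-16, 10), (-3/2 + sqrt(21)/2, -2 + sqrt(21)), (-sqrt(21)/2 - 3/2, -sqrt(21) - 2)}

Compute a lex Gröbner basis by Buchberger's algorithm.
f_1 = -ab + 7a - 6b + 12, LT = ab.
f_2 = -4a² - 4ab + 4b² - 16, LT = a².

S(f_1,f_2): lcm = a²b. S = -7a² - ab² + 6ab - 12a + b³ - 4b.
  leading term a²: subtract (7/4)·f_2 from -7a² - ab² + 6ab - 12a + b³ - 4b → -ab² + 13ab - 12a + b³ - 7b² - 4b + 28
  leading term ab²: subtract (b)·f_1 from -ab² + 13ab - 12a + b³ - 7b² - 4b + 28 → 6ab - 12a + b³ - b² - 16b + 28
  leading term ab: subtract (-6)·f_1 from 6ab - 12a + b³ - b² - 16b + 28 → 30a + b³ - b² - 52b + 100
  leading term a: no divisor's leading term divides it; move 30a to the remainder.
  leading term b³: no divisor's leading term divides it; move b³ to the remainder.
  leading term b²: no divisor's leading term divides it; move -b² to the remainder.
  leading term b: no divisor's leading term divides it; move -52b to the remainder.
  leading term 1: no divisor's leading term divides it; move 100 to the remainder.
  remainder 30a + b³ - b² - 52b + 100 ≠ 0; add h_3 = 30a + b³ - b² - 52b + 100 to the basis.

S(f_1,h_3): lcm = ab. S = -7a - 1/30b⁴ + 1/30b³ + 26/15b² + 8/3b - 12.
  leading term a: subtract (-7/30)·h_3 from -7a - 1/30b⁴ + 1/30b³ + 26/15b² + 8/3b - 12 → -1/30b⁴ + 4/15b³ + 3/2b² - 142/15b + 34/3
  leading term b⁴: no divisor's leading term divides it; move -1/30b⁴ to the remainder.
  leading term b³: no divisor's leading term divides it; move 4/15b³ to the remainder.
  leading term b²: no divisor's leading term divides it; move 3/2b² to the remainder.
  leading term b: no divisor's leading term divides it; move -142/15b to the remainder.
  leading term 1: no divisor's leading term divides it; move 34/3 to the remainder.
  remainder -1/30b⁴ + 4/15b³ + 3/2b² - 142/15b + 34/3 ≠ 0; add h_4 = -1/30b⁴ + 4/15b³ + 3/2b² - 142/15b + 34/3 to the basis.

S(f_2,h_3): lcm = a². S = -1/30ab³ + 1/30ab² + 41/15ab - 10/3a - b² + 4.
  leading term ab³: subtract (1/30b²)·f_1 from -1/30ab³ + 1/30ab² + 41/15ab - 10/3a - b² + 4 → -⅕ab² + 41/15ab - 10/3a + ⅕b³ - 7/5b² + 4
  leading term ab²: subtract (⅕b)·f_1 from -⅕ab² + 41/15ab - 10/3a + ⅕b³ - 7/5b² + 4 → 4/3ab - 10/3a + ⅕b³ - ⅕b² - 12/5b + 4
  leading term ab: subtract (-4/3)·f_1 from 4/3ab - 10/3a + ⅕b³ - ⅕b² - 12/5b + 4 → 6a + ⅕b³ - ⅕b² - 52/5b + 20
  leading term a: subtract (⅕)·h_3 from 6a + ⅕b³ - ⅕b² - 52/5b + 20 → 0
  remainder 0.

S(f_1,h_4): lcm = ab⁴. S = ab³ + 45ab² - 284ab + 340a + 6b⁴ - 12b³.
  leading term ab³: subtract (-b²)·f_1 from ab³ + 45ab² - 284ab + 340a + 6b⁴ - 12b³ → 52ab² - 284ab + 340a + 6b⁴ - 18b³ + 12b²
  leading term ab²: subtract (-52b)·f_1 from 52ab² - 284ab + 340a + 6b⁴ - 18b³ + 12b² → 80ab + 340a + 6b⁴ - 18b³ - 300b² + 624b
  leading term ab: subtract (-80)·f_1 from 80ab + 340a + 6b⁴ - 18b³ - 300b² + 624b → 900a + 6b⁴ - 18b³ - 300b² + 144b + 960
  leading term a: subtract (30)·h_3 from 900a + 6b⁴ - 18b³ - 300b² + 144b + 960 → 6b⁴ - 48b³ - 270b² + 1704b - 2040
  leading term b⁴: subtract (-180)·h_4 from 6b⁴ - 48b³ - 270b² + 1704b - 2040 → 0
  remainder 0.

S(f_2,h_4): leading monomials are coprime, so the S-polynomial reduces to 0 (Buchberger's first criterion).
S(h_3,h_4): leading monomials are coprime, so the S-polynomial reduces to 0 (Buchberger's first criterion).
Every S-polynomial of the final basis reduces to 0, so we have a Gröbner basis.
Inter-reduce: drop elements whose leading term is divisible by another's, tail-reduce, and make monic.
Reduced Gröbner basis: {a + 1/30b³ - 1/30b² - 26/15b + 10/3, b⁴ - 8b³ - 45b² + 284b - 340}.

From the last basis element, b⁴ - 8b³ - 45b² + 284b - 340 = 0, so b takes values in {2, 10, -2 + sqrt(21), -sqrt(21) - 2}. Each choice, substituted upward through the basis, yields the corresponding point(s) of the solution set.
  b = 2: the earlier basis element becomes a = 0, giving a = 0 — point (0, 2).
  b = 10: the earlier basis element becomes a + 16 = 0, giving a = -16 — point (-16, 10).
  b = -2 + sqrt(21): the earlier basis element becomes a - sqrt(21)/2 + 3/2 = 0, giving a = -3/2 + sqrt(21)/2 — point (-3/2 + sqrt(21)/2, -2 + sqrt(21)).
  b = -sqrt(21) - 2: the earlier basis element becomes a + 3/2 + sqrt(21)/2 = 0, giving a = -sqrt(21)/2 - 3/2 — point (-sqrt(21)/2 - 3/2, -sqrt(21) - 2).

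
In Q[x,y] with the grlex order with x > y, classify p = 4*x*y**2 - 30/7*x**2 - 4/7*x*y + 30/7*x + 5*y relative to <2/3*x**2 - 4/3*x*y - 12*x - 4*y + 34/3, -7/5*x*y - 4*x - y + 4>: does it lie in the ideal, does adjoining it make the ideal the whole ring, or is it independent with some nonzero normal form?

First compute the reduced Gröbner basis of I by Buchberger's algorithm.
f_1 = 2/3*x**2 - 4/3*x*y - 12*x - 4*y + 34/3, LT = x**2.
f_2 = -7/5*x*y - 4*x - y + 4, LT = x*y.

S(f_1,f_2): lcm = x**2*y. S = -2*x*y**2 - 20/7*x**2 - 131/7*x*y - 6*y**2 + 20/7*x + 17*y.
  reduce S modulo (f_1, f_2):
  remainder -32/7*y**2 + 240/49*x + 368/49*y - 240/49 ≠ 0; add h_3 = -32/7*y**2 + 240/49*x + 368/49*y - 240/49 to the basis.

The other S-polynomials (S(f_1,h_3), S(f_2,h_3)) all reduce to 0 modulo the current basis, so we have a Gröbner basis.
Inter-reduce: drop elements whose leading term is divisible by another's, tail-reduce, and make monic.
Reduced Gröbner basis: {x**2 - 86/7*x - 32/7*y + 79/7, x*y + 20/7*x + 5/7*y - 20/7, y**2 - 15/14*x - 23/14*y + 15/14}.
Label its elements g_1 = x**2 - 86/7*x - 32/7*y + 79/7, g_2 = x*y + 20/7*x + 5/7*y - 20/7, g_3 = y**2 - 15/14*x - 23/14*y + 15/14.

Reduce p = 4*x*y**2 - 30/7*x**2 - 4/7*x*y + 30/7*x + 5*y modulo G:
  leading term x*y**2: subtract (4*y)·g_2 from 4*x*y**2 - 30/7*x**2 - 4/7*x*y + 30/7*x + 5*y → -30/7*x**2 - 12*x*y - 20/7*y**2 + 30/7*x + 115/7*y
  leading term x**2: subtract (-30/7)·g_1 from -30/7*x**2 - 12*x*y - 20/7*y**2 + 30/7*x + 115/7*y → -12*x*y - 20/7*y**2 - 2370/49*x - 155/49*y + 2370/49
  leading term x*y: subtract (-12)·g_2 from -12*x*y - 20/7*y**2 - 2370/49*x - 155/49*y + 2370/49 → -20/7*y**2 - 690/49*x + 265/49*y + 690/49
  leading term y**2: subtract (-20/7)·g_3 from -20/7*y**2 - 690/49*x + 265/49*y + 690/49 → -120/7*x + 5/7*y + 120/7
  leading term x: no divisor's leading term divides it; move -120/7*x to the remainder.
  leading term y: no divisor's leading term divides it; move 5/7*y to the remainder.
  leading term 1: no divisor's leading term divides it; move 120/7 to the remainder.
  normal form = -120/7*x + 5/7*y + 120/7.
The normal form is nonzero, so p ∉ I. Since p minus its normal form lies in I, I + (p) = I + (r) where r = -120/7*x + 5/7*y + 120/7; decide whether this ideal is the whole ring.
Run Buchberger on G together with r (pairs among the g_i already reduce to 0 since G is a Gröbner basis):
g_1 = x**2 - 86/7*x - 32/7*y + 79/7, LT = x**2.
g_2 = x*y + 20/7*x + 5/7*y - 20/7, LT = x*y.
g_3 = y**2 - 15/14*x - 23/14*y + 15/14, LT = y**2.
r = -120/7*x + 5/7*y + 120/7, LT = x.

S(g_1,r): lcm = x**2. S = 1/24*x*y - 79/7*x - 32/7*y + 79/7.
  reduce S modulo (g_1, g_2, g_3, r):
  remainder -731/144*y ≠ 0; add m_5 = -731/144*y to the basis.

The other S-polynomials (S(g_1,g_2), S(g_1,g_3), S(g_2,g_3), S(g_2,r), S(g_3,r), S(g_1,m_5), S(g_2,m_5), S(g_3,m_5), S(r,m_5)) all reduce to 0 modulo the current basis, so we have a Gröbner basis.
Inter-reduce: drop elements whose leading term is divisible by another's, tail-reduce, and make monic.
Reduced Gröbner basis: {x - 1, y}.
The reduced Gröbner basis of I + (p) is {x - 1, y} ≠ {1}, a proper ideal, so the enlarged system stays consistent: p is independent of I, with normal form -120/7*x + 5/7*y + 120/7.

4*x*y**2 - 30/7*x**2 - 4/7*x*y + 30/7*x + 5*y is independent of I; its normal form modulo I is -120/7*x + 5/7*y + 120/7.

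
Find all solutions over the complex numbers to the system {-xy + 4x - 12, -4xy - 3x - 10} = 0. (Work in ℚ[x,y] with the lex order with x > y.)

{(2, -2)}

Compute a lex Gröbner basis by Buchberger's algorithm.
f_1 = -xy + 4x - 12, LT = xy.
f_2 = -4xy - 3x - 10, LT = xy.

S(f_1,f_2): lcm = xy. S = -19/4x + 19/2.
  leading term x: no divisor's leading term divides it; move -19/4x to the remainder.
  leading term 1: no divisor's leading term divides it; move 19/2 to the remainder.
  remainder -19/4x + 19/2 ≠ 0; add h_3 = -19/4x + 19/2 to the basis.

S(f_1,h_3): lcm = xy. S = -4x + 2y + 12.
  leading term x: subtract (16/19)·h_3 from -4x + 2y + 12 → 2y + 4
  leading term y: no divisor's leading term divides it; move 2y to the remainder.
  leading term 1: no divisor's leading term divides it; move 4 to the remainder.
  remainder 2y + 4 ≠ 0; add h_4 = 2y + 4 to the basis.

The other S-polynomials (S(f_2,h_3), S(f_1,h_4), S(f_2,h_4), S(h_3,h_4)) all reduce to 0 modulo the current basis, so we have a Gröbner basis.
Inter-reduce: drop elements whose leading term is divisible by another's, tail-reduce, and make monic.
Reduced Gröbner basis: {x - 2, y + 2}.

A lex Gröbner basis eliminates variables successively. Here y + 2 depends only on y, with roots {-2}; lifting each root through the earlier basis elements recovers the full solutions.
  y = -2: the earlier basis element becomes x - 2 = 0, giving x = 2 — point (2, -2).
Each listed point satisfies every original equation (direct substitution).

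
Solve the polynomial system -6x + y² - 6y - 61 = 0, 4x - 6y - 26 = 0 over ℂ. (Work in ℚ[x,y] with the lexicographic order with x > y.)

Compute a lex Gröbner basis by Buchberger's algorithm.
f_1 = -6x + y² - 6y - 61, LT = x.
f_2 = 4x - 6y - 26, LT = x.

S(f_1,f_2): lcm = x. S = -⅙y² + 5/2y + 50/3.
  leading term y²: no divisor's leading term divides it; move -⅙y² to the remainder.
  leading term y: no divisor's leading term divides it; move 5/2y to the remainder.
  leading term 1: no divisor's leading term divides it; move 50/3 to the remainder.
  remainder -⅙y² + 5/2y + 50/3 ≠ 0; add h_3 = -⅙y² + 5/2y + 50/3 to the basis.

The other S-polynomials (S(f_1,h_3), S(f_2,h_3)) all reduce to 0 modulo the current basis, so we have a Gröbner basis.
Inter-reduce: drop elements whose leading term is divisible by another's, tail-reduce, and make monic.
Reduced Gröbner basis: {x - 3/2y - 13/2, y² - 15y - 100}.

A lex Gröbner basis eliminates variables successively. Here y² - 15y - 100 depends only on y, with roots {-5, 20}; lifting each root through the earlier basis elements recovers the full solutions.
  y = -5: the earlier basis element becomes x + 1 = 0, giving x = -1 — point (-1, -5).
  y = 20: the earlier basis element becomes x - 73/2 = 0, giving x = 73/2 — point (73/2, 20).
Substituting each solution back into the original system confirms all equations vanish.

{(-1, -5), (73/2, 20)}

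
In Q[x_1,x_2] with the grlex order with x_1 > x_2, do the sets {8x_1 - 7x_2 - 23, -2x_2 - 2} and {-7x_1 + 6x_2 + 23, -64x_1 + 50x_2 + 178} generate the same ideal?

Two ideals are equal iff their reduced Gröbner bases coincide (the reduced basis is unique for a fixed ordering).
Buchberger on the first generating set:
f_1 = 8x_1 - 7x_2 - 23, LT = x_1.
f_2 = -2x_2 - 2, LT = x_2.

The S-polynomials (S(f_1,f_2)) all reduce to 0 modulo the current basis, so we have a Gröbner basis.
Inter-reduce: drop elements whose leading term is divisible by another's, tail-reduce, and make monic.
Reduced Gröbner basis: {x_1 - 2, x_2 + 1}.

Buchberger on the second generating set:
h_1 = -7x_1 + 6x_2 + 23, LT = x_1.
h_2 = -64x_1 + 50x_2 + 178, LT = x_1.

S(h_1,h_2): lcm = x_1. S = -\tfrac{17}{224}x_2 - \tfrac{113}{224}.
  reduce S modulo (h_1, h_2):
  remainder -\tfrac{17}{224}x_2 - \tfrac{113}{224} ≠ 0; add k_3 = -\tfrac{17}{224}x_2 - \tfrac{113}{224} to the basis.

The other S-polynomials (S(h_1,k_3), S(h_2,k_3)) all reduce to 0 modulo the current basis, so we have a Gröbner basis.
Inter-reduce: drop elements whose leading term is divisible by another's, tail-reduce, and make monic.
Reduced Gröbner basis: {x_1 + \tfrac{41}{17}, x_2 + \tfrac{113}{17}}.

The bases are distinct; the ideals are different.

No, the ideals differ.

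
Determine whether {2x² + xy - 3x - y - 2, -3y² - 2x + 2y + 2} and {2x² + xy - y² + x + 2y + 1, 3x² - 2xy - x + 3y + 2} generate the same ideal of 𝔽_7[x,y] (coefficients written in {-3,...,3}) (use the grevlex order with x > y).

For a fixed monomial order, each ideal has a unique reduced Gröbner basis; comparing bases decides equality.
Buchberger on the first generating set:
f_1 = 2x² + xy - 3x - y - 2, LT = x².
f_2 = -3y² - 2x + 2y + 2, LT = y².

The S-polynomials (S(f_1,f_2)) all reduce to 0 modulo the current basis, so we have a Gröbner basis.
Inter-reduce: drop elements whose leading term is divisible by another's, tail-reduce, and make monic.
Reduced Gröbner basis: {x² - 3xy + 2x + 3y - 1, y² + 3x - 3y - 3}.

Buchberger on the second generating set:
h_1 = 2x² + xy - y² + x + 2y + 1, LT = x².
h_2 = 3x² - 2xy - x + 3y + 2, LT = x².

S(h_1,h_2): lcm = x². S = 3y² + 2x + 1.
  leading term y²: no divisor's leading term divides it; move 3y² to the remainder.
  leading term x: no divisor's leading term divides it; move 2x to the remainder.
  leading term 1: no divisor's leading term divides it; move 1 to the remainder.
  remainder 3y² + 2x + 1 ≠ 0; add k_3 = 3y² + 2x + 1 to the basis.

The other S-polynomials (S(h_1,k_3), S(h_2,k_3)) all reduce to 0 modulo the current basis, so we have a Gröbner basis.
Inter-reduce: drop elements whose leading term is divisible by another's, tail-reduce, and make monic.
Reduced Gröbner basis: {x² - 3xy + 2x + y + 3, y² + 3x - 2}.

The bases are distinct; the ideals are different.

No, the ideals differ.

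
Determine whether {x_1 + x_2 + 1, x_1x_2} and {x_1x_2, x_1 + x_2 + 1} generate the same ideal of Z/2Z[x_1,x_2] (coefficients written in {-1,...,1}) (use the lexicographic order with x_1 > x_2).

For a fixed monomial order, each ideal has a unique reduced Gröbner basis; comparing bases decides equality.
Buchberger on the first generating set:
f_1 = x_1 + x_2 + 1, LT = x_1.
f_2 = x_1x_2, LT = x_1x_2.

S(f_1,f_2): lcm = x_1x_2. S = x_2^2 + x_2.
  reduce S modulo (f_1, f_2):
  remainder x_2^2 + x_2 ≠ 0; add g_3 = x_2^2 + x_2 to the basis.

The other S-polynomials (S(f_1,g_3), S(f_2,g_3)) all reduce to 0 modulo the current basis, so we have a Gröbner basis.
Inter-reduce: drop elements whose leading term is divisible by another's, tail-reduce, and make monic.
Reduced Gröbner basis: {x_1 + x_2 + 1, x_2^2 + x_2}.

Buchberger on the second generating set:
h_1 = x_1x_2, LT = x_1x_2.
h_2 = x_1 + x_2 + 1, LT = x_1.

S(h_1,h_2): lcm = x_1x_2. S = x_2^2 + x_2.
  reduce S modulo (h_1, h_2):
  remainder x_2^2 + x_2 ≠ 0; add k_3 = x_2^2 + x_2 to the basis.

The other S-polynomials (S(h_1,k_3), S(h_2,k_3)) all reduce to 0 modulo the current basis, so we have a Gröbner basis.
Inter-reduce: drop elements whose leading term is divisible by another's, tail-reduce, and make monic.
Reduced Gröbner basis: {x_1 + x_2 + 1, x_2^2 + x_2}.

Same reduced basis, so the two generating sets span the same ideal.

Yes, the ideals are equal.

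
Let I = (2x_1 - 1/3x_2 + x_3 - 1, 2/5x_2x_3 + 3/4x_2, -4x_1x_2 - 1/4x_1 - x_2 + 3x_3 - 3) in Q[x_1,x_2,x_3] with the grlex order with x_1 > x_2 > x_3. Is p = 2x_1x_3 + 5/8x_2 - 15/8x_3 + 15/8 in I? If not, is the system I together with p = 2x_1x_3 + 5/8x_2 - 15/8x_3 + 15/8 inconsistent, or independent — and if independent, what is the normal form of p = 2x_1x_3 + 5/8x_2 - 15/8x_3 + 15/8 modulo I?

2x_1x_3 + 5/8x_2 - 15/8x_3 + 15/8 lies in I (it reduces to 0).

First compute the reduced Gröbner basis of I by Buchberger's algorithm.
f_1 = 2x_1 - 1/3x_2 + x_3 - 1, LT = x_1.
f_2 = 2/5x_2x_3 + 3/4x_2, LT = x_2x_3.
f_3 = -4x_1x_2 - 1/4x_1 - x_2 + 3x_3 - 3, LT = x_1x_2.

S(f_1,f_2): leading monomials are coprime, so the S-polynomial reduces to 0 (Buchberger's first criterion).
S(f_1,f_3): lcm = x_1x_2. S = -1/6x_2^2 + 1/2x_2x_3 - 1/16x_1 - 3/4x_2 + 3/4x_3 - 3/4.
  leading term x_2^2: no divisor's leading term divides it; move -1/6x_2^2 to the remainder.
  leading term x_2x_3: subtract (5/4)·f_2 from 1/2x_2x_3 - 1/16x_1 - 3/4x_2 + 3/4x_3 - 3/4 → -1/16x_1 - 27/16x_2 + 3/4x_3 - 3/4
  leading term x_1: subtract (-1/32)·f_1 from -1/16x_1 - 27/16x_2 + 3/4x_3 - 3/4 → -163/96x_2 + 25/32x_3 - 25/32
  leading term x_2: no divisor's leading term divides it; move -163/96x_2 to the remainder.
  leading term x_3: no divisor's leading term divides it; move 25/32x_3 to the remainder.
  leading term 1: no divisor's leading term divides it; move -25/32 to the remainder.
  remainder -1/6x_2^2 - 163/96x_2 + 25/32x_3 - 25/32 ≠ 0; add h_4 = -1/6x_2^2 - 163/96x_2 + 25/32x_3 - 25/32 to the basis.

S(f_2,f_3): lcm = x_1x_2x_3. S = 15/8x_1x_2 - 1/16x_1x_3 - 1/4x_2x_3 + 3/4x_3^2 - 3/4x_3.
  leading term x_1x_2: subtract (15/16x_2)·f_1 from 15/8x_1x_2 - 1/16x_1x_3 - 1/4x_2x_3 + 3/4x_3^2 - 3/4x_3 → -1/16x_1x_3 + 5/16x_2^2 - 19/16x_2x_3 + 3/4x_3^2 + 15/16x_2 - 3/4x_3
  leading term x_1x_3: subtract (-1/32x_3)·f_1 from -1/16x_1x_3 + 5/16x_2^2 - 19/16x_2x_3 + 3/4x_3^2 + 15/16x_2 - 3/4x_3 → 5/16x_2^2 - 115/96x_2x_3 + 25/32x_3^2 + 15/16x_2 - 25/32x_3
  leading term x_2^2: subtract (-15/8)·h_4 from 5/16x_2^2 - 115/96x_2x_3 + 25/32x_3^2 + 15/16x_2 - 25/32x_3 → -115/96x_2x_3 + 25/32x_3^2 - 575/256x_2 + 175/256x_3 - 375/256
  leading term x_2x_3: subtract (-575/192)·f_2 from -115/96x_2x_3 + 25/32x_3^2 - 575/256x_2 + 175/256x_3 - 375/256 → 25/32x_3^2 + 175/256x_3 - 375/256
  leading term x_3^2: no divisor's leading term divides it; move 25/32x_3^2 to the remainder.
  leading term x_3: no divisor's leading term divides it; move 175/256x_3 to the remainder.
  leading term 1: no divisor's leading term divides it; move -375/256 to the remainder.
  remainder 25/32x_3^2 + 175/256x_3 - 375/256 ≠ 0; add h_5 = 25/32x_3^2 + 175/256x_3 - 375/256 to the basis.

S(f_1,h_4): leading monomials are coprime, so the S-polynomial reduces to 0 (Buchberger's first criterion).
S(f_2,h_4): lcm = x_2^2x_3. S = 15/8x_2^2 - 163/16x_2x_3 + 75/16x_3^2 - 75/16x_3.
  leading term x_2^2: subtract (-45/4)·h_4 from 15/8x_2^2 - 163/16x_2x_3 + 75/16x_3^2 - 75/16x_3 → -163/16x_2x_3 + 75/16x_3^2 - 2445/128x_2 + 525/128x_3 - 1125/128
  leading term x_2x_3: subtract (-815/32)·f_2 from -163/16x_2x_3 + 75/16x_3^2 - 2445/128x_2 + 525/128x_3 - 1125/128 → 75/16x_3^2 + 525/128x_3 - 1125/128
  leading term x_3^2: subtract (6)·h_5 from 75/16x_3^2 + 525/128x_3 - 1125/128 → 0
  remainder 0.

S(f_3,h_4): lcm = x_1x_2^2. S = -81/8x_1x_2 + 75/16x_1x_3 + 1/4x_2^2 - 3/4x_2x_3 - 75/16x_1 + 3/4x_2.
  leading term x_1x_2: subtract (-81/16x_2)·f_1 from -81/8x_1x_2 + 75/16x_1x_3 + 1/4x_2^2 - 3/4x_2x_3 - 75/16x_1 + 3/4x_2 → 75/16x_1x_3 - 23/16x_2^2 + 69/16x_2x_3 - 75/16x_1 - 69/16x_2
  leading term x_1x_3: subtract (75/32x_3)·f_1 from 75/16x_1x_3 - 23/16x_2^2 + 69/16x_2x_3 - 75/16x_1 - 69/16x_2 → -23/16x_2^2 + 163/32x_2x_3 - 75/32x_3^2 - 75/16x_1 - 69/16x_2 + 75/32x_3
  leading term x_2^2: subtract (69/8)·h_4 from -23/16x_2^2 + 163/32x_2x_3 - 75/32x_3^2 - 75/16x_1 - 69/16x_2 + 75/32x_3 → 163/32x_2x_3 - 75/32x_3^2 - 75/16x_1 + 2645/256x_2 - 1125/256x_3 + 1725/256
  leading term x_2x_3: subtract (815/64)·f_2 from 163/32x_2x_3 - 75/32x_3^2 - 75/16x_1 + 2645/256x_2 - 1125/256x_3 + 1725/256 → -75/32x_3^2 - 75/16x_1 + 25/32x_2 - 1125/256x_3 + 1725/256
  leading term x_3^2: subtract (-3)·h_5 from -75/32x_3^2 - 75/16x_1 + 25/32x_2 - 1125/256x_3 + 1725/256 → -75/16x_1 + 25/32x_2 - 75/32x_3 + 75/32
  leading term x_1: subtract (-75/32)·f_1 from -75/16x_1 + 25/32x_2 - 75/32x_3 + 75/32 → 0
  remainder 0.

S(f_1,h_5): leading monomials are coprime, so the S-polynomial reduces to 0 (Buchberger's first criterion).
S(f_2,h_5): lcm = x_2x_3^2. S = x_2x_3 + 15/8x_2.
  leading term x_2x_3: subtract (5/2)·f_2 from x_2x_3 + 15/8x_2 → 0
  remainder 0.

S(f_3,h_5): leading monomials are coprime, so the S-polynomial reduces to 0 (Buchberger's first criterion).
S(h_4,h_5): leading monomials are coprime, so the S-polynomial reduces to 0 (Buchberger's first criterion).
Every S-polynomial of the final basis reduces to 0, so we have a Gröbner basis.
Inter-reduce: drop elements whose leading term is divisible by another's, tail-reduce, and make monic.
Reduced Gröbner basis: {x_2^2 + 163/16x_2 - 75/16x_3 + 75/16, x_2x_3 + 15/8x_2, x_3^2 + 7/8x_3 - 15/8, x_1 - 1/6x_2 + 1/2x_3 - 1/2}.
Label its elements g_1 = x_2^2 + 163/16x_2 - 75/16x_3 + 75/16, g_2 = x_2x_3 + 15/8x_2, g_3 = x_3^2 + 7/8x_3 - 15/8, g_4 = x_1 - 1/6x_2 + 1/2x_3 - 1/2.

Reduce p = 2x_1x_3 + 5/8x_2 - 15/8x_3 + 15/8 modulo G:
  leading term x_1x_3: subtract (2x_3)·g_4 from 2x_1x_3 + 5/8x_2 - 15/8x_3 + 15/8 → 1/3x_2x_3 - x_3^2 + 5/8x_2 - 7/8x_3 + 15/8
  leading term x_2x_3: subtract (1/3)·g_2 from 1/3x_2x_3 - x_3^2 + 5/8x_2 - 7/8x_3 + 15/8 → -x_3^2 - 7/8x_3 + 15/8
  leading term x_3^2: subtract (-1)·g_3 from -x_3^2 - 7/8x_3 + 15/8 → 0
  normal form = 0.
Since the normal form is 0, p ∈ I.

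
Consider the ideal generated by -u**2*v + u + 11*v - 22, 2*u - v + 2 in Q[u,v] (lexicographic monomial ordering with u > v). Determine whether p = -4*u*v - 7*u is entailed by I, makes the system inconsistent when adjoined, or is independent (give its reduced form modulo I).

-4*u*v - 7*u is independent of I; its normal form modulo I is -2*v**2 + 1/2*v + 7.

First compute the reduced Gröbner basis of I by Buchberger's algorithm.
f_1 = -u**2*v + u + 11*v - 22, LT = u**2*v.
f_2 = 2*u - v + 2, LT = u.

S(f_1,f_2): lcm = u**2*v. S = 1/2*u*v**2 - u*v - u - 11*v + 22.
  leading term u*v**2: subtract (1/4*v**2)·f_2 from 1/2*u*v**2 - u*v - u - 11*v + 22 → -u*v - u + 1/4*v**3 - 1/2*v**2 - 11*v + 22
  leading term u*v: subtract (-1/2*v)·f_2 from -u*v - u + 1/4*v**3 - 1/2*v**2 - 11*v + 22 → -u + 1/4*v**3 - v**2 - 10*v + 22
  leading term u: subtract (-1/2)·f_2 from -u + 1/4*v**3 - v**2 - 10*v + 22 → 1/4*v**3 - v**2 - 21/2*v + 23
  leading term v**3: no divisor's leading term divides it; move 1/4*v**3 to the remainder.
  leading term v**2: no divisor's leading term divides it; move -v**2 to the remainder.
  leading term v: no divisor's leading term divides it; move -21/2*v to the remainder.
  leading term 1: no divisor's leading term divides it; move 23 to the remainder.
  remainder 1/4*v**3 - v**2 - 21/2*v + 23 ≠ 0; add h_3 = 1/4*v**3 - v**2 - 21/2*v + 23 to the basis.

The other S-polynomials (S(f_1,h_3), S(f_2,h_3)) all reduce to 0 modulo the current basis, so we have a Gröbner basis.
Inter-reduce: drop elements whose leading term is divisible by another's, tail-reduce, and make monic.
Reduced Gröbner basis: {u - 1/2*v + 1, v**3 - 4*v**2 - 42*v + 92}.
Label its elements g_1 = u - 1/2*v + 1, g_2 = v**3 - 4*v**2 - 42*v + 92.

Reduce p = -4*u*v - 7*u modulo G:
  leading term u*v: subtract (-4*v)·g_1 from -4*u*v - 7*u → -7*u - 2*v**2 + 4*v
  leading term u: subtract (-7)·g_1 from -7*u - 2*v**2 + 4*v → -2*v**2 + 1/2*v + 7
  leading term v**2: no divisor's leading term divides it; move -2*v**2 to the remainder.
  leading term v: no divisor's leading term divides it; move 1/2*v to the remainder.
  leading term 1: no divisor's leading term divides it; move 7 to the remainder.
  normal form = -2*v**2 + 1/2*v + 7.
The normal form is nonzero, so p ∉ I. Since p minus its normal form lies in I, I + (p) = I + (r) where r = -2*v**2 + 1/2*v + 7; decide whether this ideal is the whole ring.
Run Buchberger on G together with r (pairs among the g_i already reduce to 0 since G is a Gröbner basis):
g_1 = u - 1/2*v + 1, LT = u.
g_2 = v**3 - 4*v**2 - 42*v + 92, LT = v**3.
r = -2*v**2 + 1/2*v + 7, LT = v**2.

S(g_2,r): lcm = v**3. S = -15/4*v**2 - 77/2*v + 92.
  leading term v**2: subtract (15/8)·r from -15/4*v**2 - 77/2*v + 92 → -631/16*v + 631/8
  leading term v: no divisor's leading term divides it; move -631/16*v to the remainder.
  leading term 1: no divisor's leading term divides it; move 631/8 to the remainder.
  remainder -631/16*v + 631/8 ≠ 0; add m_4 = -631/16*v + 631/8 to the basis.

The other S-polynomials (S(g_1,g_2), S(g_1,r), S(g_1,m_4), S(g_2,m_4), S(r,m_4)) all reduce to 0 modulo the current basis, so we have a Gröbner basis.
Inter-reduce: drop elements whose leading term is divisible by another's, tail-reduce, and make monic.
Reduced Gröbner basis: {u, v - 2}.
The reduced Gröbner basis of I + (p) is {u, v - 2} ≠ {1}, a proper ideal, so the enlarged system stays consistent: p is independent of I, with normal form -2*v**2 + 1/2*v + 7.

The remainder on division by a Gröbner basis is unique — it is the normal form.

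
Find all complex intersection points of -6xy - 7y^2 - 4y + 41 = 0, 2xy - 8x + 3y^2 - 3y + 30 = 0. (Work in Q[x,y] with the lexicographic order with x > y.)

Compute a lex Gröbner basis by Buchberger's algorithm.
f_1 = -6xy - 7y^2 - 4y + 41, LT = xy.
f_2 = 2xy - 8x + 3y^2 - 3y + 30, LT = xy.

S(f_1,f_2): lcm = xy. S = 4x - 1/3y^2 + 13/6y - 131/6.
  leading term x: no divisor's leading term divides it; move 4x to the remainder.
  leading term y^2: no divisor's leading term divides it; move -1/3y^2 to the remainder.
  leading term y: no divisor's leading term divides it; move 13/6y to the remainder.
  leading term 1: no divisor's leading term divides it; move -131/6 to the remainder.
  remainder 4x - 1/3y^2 + 13/6y - 131/6 ≠ 0; add h_3 = 4x - 1/3y^2 + 13/6y - 131/6 to the basis.

S(f_1,h_3): lcm = xy. S = 1/12y^3 + 5/8y^2 + 49/8y - 41/6.
  leading term y^3: no divisor's leading term divides it; move 1/12y^3 to the remainder.
  leading term y^2: no divisor's leading term divides it; move 5/8y^2 to the remainder.
  leading term y: no divisor's leading term divides it; move 49/8y to the remainder.
  leading term 1: no divisor's leading term divides it; move -41/6 to the remainder.
  remainder 1/12y^3 + 5/8y^2 + 49/8y - 41/6 ≠ 0; add h_4 = 1/12y^3 + 5/8y^2 + 49/8y - 41/6 to the basis.

The other S-polynomials (S(f_2,h_3), S(f_1,h_4), S(f_2,h_4), S(h_3,h_4)) all reduce to 0 modulo the current basis, so we have a Gröbner basis.
Inter-reduce: drop elements whose leading term is divisible by another's, tail-reduce, and make monic.
Reduced Gröbner basis: {x - 1/12y^2 + 13/24y - 131/24, y^3 + 15/2y^2 + 147/2y - 82}.

From the last basis element, y^3 + 15/2y^2 + 147/2y - 82 = 0, so y takes values in {1, -17/4 - sqrt(1023)*I/4, -17/4 + sqrt(1023)*I/4}. Each choice, substituted upward through the basis, yields the corresponding point(s) of the solution set.
  y = 1: the earlier basis element becomes x - 5 = 0, giving x = 5 — point (5, 1).
  y = -17/4 - sqrt(1023)*I/4: the earlier basis element becomes x - 63/16 - 5*sqrt(1023)*I/16 = 0, giving x = 63/16 + 5*sqrt(1023)*I/16 — point (63/16 + 5*sqrt(1023)*I/16, -17/4 - sqrt(1023)*I/4).
  y = -17/4 + sqrt(1023)*I/4: the earlier basis element becomes x - 63/16 + 5*sqrt(1023)*I/16 = 0, giving x = 63/16 - 5*sqrt(1023)*I/16 — point (63/16 - 5*sqrt(1023)*I/16, -17/4 + sqrt(1023)*I/4).
Check: every point annihilates each of the original generators.

{(5, 1), (63/16 + 5*sqrt(1023)*I/16, -17/4 - sqrt(1023)*I/4), (63/16 - 5*sqrt(1023)*I/16, -17/4 + sqrt(1023)*I/4)}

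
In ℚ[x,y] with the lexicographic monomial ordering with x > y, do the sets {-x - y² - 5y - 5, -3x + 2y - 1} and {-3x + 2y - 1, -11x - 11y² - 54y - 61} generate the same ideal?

No, the ideals differ.

Equality of ideals is decidable: compute both reduced Gröbner bases (unique for the ordering) and check whether they agree.
Buchberger on the first generating set:
f_1 = -x - y² - 5y - 5, LT = x.
f_2 = -3x + 2y - 1, LT = x.

S(f_1,f_2): lcm = x. S = y² + 17/3y + 14/3.
  leading term y²: no divisor's leading term divides it; move y² to the remainder.
  leading term y: no divisor's leading term divides it; move 17/3y to the remainder.
  leading term 1: no divisor's leading term divides it; move 14/3 to the remainder.
  remainder y² + 17/3y + 14/3 ≠ 0; add g_3 = y² + 17/3y + 14/3 to the basis.

The other S-polynomials (S(f_1,g_3), S(f_2,g_3)) all reduce to 0 modulo the current basis, so we have a Gröbner basis.
Inter-reduce: drop elements whose leading term is divisible by another's, tail-reduce, and make monic.
Reduced Gröbner basis: {x - ⅔y + ⅓, y² + 17/3y + 14/3}.

Buchberger on the second generating set:
h_1 = -3x + 2y - 1, LT = x.
h_2 = -11x - 11y² - 54y - 61, LT = x.

S(h_1,h_2): lcm = x. S = -y² - 184/33y - 172/33.
  leading term y²: no divisor's leading term divides it; move -y² to the remainder.
  leading term y: no divisor's leading term divides it; move -184/33y to the remainder.
  leading term 1: no divisor's leading term divides it; move -172/33 to the remainder.
  remainder -y² - 184/33y - 172/33 ≠ 0; add k_3 = -y² - 184/33y - 172/33 to the basis.

The other S-polynomials (S(h_1,k_3), S(h_2,k_3)) all reduce to 0 modulo the current basis, so we have a Gröbner basis.
Inter-reduce: drop elements whose leading term is divisible by another's, tail-reduce, and make monic.
Reduced Gröbner basis: {x - ⅔y + ⅓, y² + 184/33y + 172/33}.

These differ, so the ideals are not equal.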